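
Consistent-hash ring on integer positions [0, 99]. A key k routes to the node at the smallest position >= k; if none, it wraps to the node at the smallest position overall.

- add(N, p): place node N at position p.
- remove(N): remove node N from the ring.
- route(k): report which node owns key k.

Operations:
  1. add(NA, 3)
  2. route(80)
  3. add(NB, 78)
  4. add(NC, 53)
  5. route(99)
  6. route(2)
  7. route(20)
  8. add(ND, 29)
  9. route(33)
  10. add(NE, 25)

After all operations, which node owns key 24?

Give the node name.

Op 1: add NA@3 -> ring=[3:NA]
Op 2: route key 80: none >= 80, wrap to smallest pos 3 -> NA
Op 3: add NB@78 -> ring=[3:NA,78:NB]
Op 4: add NC@53 -> ring=[3:NA,53:NC,78:NB]
Op 5: route key 99: none >= 99, wrap to smallest pos 3 -> NA
Op 6: route key 2: smallest pos >= 2 is 3 -> NA
Op 7: route key 20: smallest pos >= 20 is 53 -> NC
Op 8: add ND@29 -> ring=[3:NA,29:ND,53:NC,78:NB]
Op 9: route key 33: smallest pos >= 33 is 53 -> NC
Op 10: add NE@25 -> ring=[3:NA,25:NE,29:ND,53:NC,78:NB]
Final route key 24: smallest pos >= 24 is 25 -> NE

Answer: NE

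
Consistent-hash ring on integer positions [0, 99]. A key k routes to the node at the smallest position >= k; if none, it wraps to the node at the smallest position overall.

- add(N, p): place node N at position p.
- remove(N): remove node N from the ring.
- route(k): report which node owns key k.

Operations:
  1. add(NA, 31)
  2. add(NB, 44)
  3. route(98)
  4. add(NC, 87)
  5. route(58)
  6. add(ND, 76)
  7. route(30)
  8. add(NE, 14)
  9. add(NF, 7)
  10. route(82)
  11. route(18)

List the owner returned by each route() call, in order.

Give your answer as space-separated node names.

Op 1: add NA@31 -> ring=[31:NA]
Op 2: add NB@44 -> ring=[31:NA,44:NB]
Op 3: route key 98: none >= 98, wrap to smallest pos 31 -> NA
Op 4: add NC@87 -> ring=[31:NA,44:NB,87:NC]
Op 5: route key 58: smallest pos >= 58 is 87 -> NC
Op 6: add ND@76 -> ring=[31:NA,44:NB,76:ND,87:NC]
Op 7: route key 30: smallest pos >= 30 is 31 -> NA
Op 8: add NE@14 -> ring=[14:NE,31:NA,44:NB,76:ND,87:NC]
Op 9: add NF@7 -> ring=[7:NF,14:NE,31:NA,44:NB,76:ND,87:NC]
Op 10: route key 82: smallest pos >= 82 is 87 -> NC
Op 11: route key 18: smallest pos >= 18 is 31 -> NA

Answer: NA NC NA NC NA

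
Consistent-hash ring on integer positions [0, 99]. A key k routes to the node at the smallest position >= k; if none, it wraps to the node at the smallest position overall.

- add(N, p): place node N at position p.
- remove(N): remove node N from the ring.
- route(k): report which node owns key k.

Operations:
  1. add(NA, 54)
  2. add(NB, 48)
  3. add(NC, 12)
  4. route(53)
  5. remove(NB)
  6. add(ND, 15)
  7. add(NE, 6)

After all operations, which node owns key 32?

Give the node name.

Op 1: add NA@54 -> ring=[54:NA]
Op 2: add NB@48 -> ring=[48:NB,54:NA]
Op 3: add NC@12 -> ring=[12:NC,48:NB,54:NA]
Op 4: route key 53: smallest pos >= 53 is 54 -> NA
Op 5: remove NB -> ring=[12:NC,54:NA]
Op 6: add ND@15 -> ring=[12:NC,15:ND,54:NA]
Op 7: add NE@6 -> ring=[6:NE,12:NC,15:ND,54:NA]
Final route key 32: smallest pos >= 32 is 54 -> NA

Answer: NA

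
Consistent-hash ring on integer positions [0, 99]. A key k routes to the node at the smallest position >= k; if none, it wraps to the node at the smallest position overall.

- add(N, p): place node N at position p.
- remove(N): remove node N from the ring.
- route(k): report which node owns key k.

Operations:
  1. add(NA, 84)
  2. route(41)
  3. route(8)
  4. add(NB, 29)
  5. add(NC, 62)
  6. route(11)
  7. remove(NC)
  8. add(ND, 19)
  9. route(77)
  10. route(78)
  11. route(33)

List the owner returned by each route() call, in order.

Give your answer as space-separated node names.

Answer: NA NA NB NA NA NA

Derivation:
Op 1: add NA@84 -> ring=[84:NA]
Op 2: route key 41: smallest pos >= 41 is 84 -> NA
Op 3: route key 8: smallest pos >= 8 is 84 -> NA
Op 4: add NB@29 -> ring=[29:NB,84:NA]
Op 5: add NC@62 -> ring=[29:NB,62:NC,84:NA]
Op 6: route key 11: smallest pos >= 11 is 29 -> NB
Op 7: remove NC -> ring=[29:NB,84:NA]
Op 8: add ND@19 -> ring=[19:ND,29:NB,84:NA]
Op 9: route key 77: smallest pos >= 77 is 84 -> NA
Op 10: route key 78: smallest pos >= 78 is 84 -> NA
Op 11: route key 33: smallest pos >= 33 is 84 -> NA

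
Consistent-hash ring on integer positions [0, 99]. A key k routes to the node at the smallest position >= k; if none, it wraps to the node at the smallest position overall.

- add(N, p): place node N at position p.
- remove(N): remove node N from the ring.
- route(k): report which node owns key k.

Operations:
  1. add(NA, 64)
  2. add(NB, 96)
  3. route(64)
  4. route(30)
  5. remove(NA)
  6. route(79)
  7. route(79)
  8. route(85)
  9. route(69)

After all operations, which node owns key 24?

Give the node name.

Answer: NB

Derivation:
Op 1: add NA@64 -> ring=[64:NA]
Op 2: add NB@96 -> ring=[64:NA,96:NB]
Op 3: route key 64: smallest pos >= 64 is 64 -> NA
Op 4: route key 30: smallest pos >= 30 is 64 -> NA
Op 5: remove NA -> ring=[96:NB]
Op 6: route key 79: smallest pos >= 79 is 96 -> NB
Op 7: route key 79: smallest pos >= 79 is 96 -> NB
Op 8: route key 85: smallest pos >= 85 is 96 -> NB
Op 9: route key 69: smallest pos >= 69 is 96 -> NB
Final route key 24: smallest pos >= 24 is 96 -> NB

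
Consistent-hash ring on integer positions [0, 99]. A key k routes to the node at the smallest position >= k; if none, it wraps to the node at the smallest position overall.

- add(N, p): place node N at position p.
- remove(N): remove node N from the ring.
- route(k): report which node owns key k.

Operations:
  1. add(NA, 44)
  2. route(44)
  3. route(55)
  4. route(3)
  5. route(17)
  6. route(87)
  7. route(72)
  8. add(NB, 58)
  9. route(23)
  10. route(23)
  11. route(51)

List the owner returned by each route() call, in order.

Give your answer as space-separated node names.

Op 1: add NA@44 -> ring=[44:NA]
Op 2: route key 44: smallest pos >= 44 is 44 -> NA
Op 3: route key 55: none >= 55, wrap to smallest pos 44 -> NA
Op 4: route key 3: smallest pos >= 3 is 44 -> NA
Op 5: route key 17: smallest pos >= 17 is 44 -> NA
Op 6: route key 87: none >= 87, wrap to smallest pos 44 -> NA
Op 7: route key 72: none >= 72, wrap to smallest pos 44 -> NA
Op 8: add NB@58 -> ring=[44:NA,58:NB]
Op 9: route key 23: smallest pos >= 23 is 44 -> NA
Op 10: route key 23: smallest pos >= 23 is 44 -> NA
Op 11: route key 51: smallest pos >= 51 is 58 -> NB

Answer: NA NA NA NA NA NA NA NA NB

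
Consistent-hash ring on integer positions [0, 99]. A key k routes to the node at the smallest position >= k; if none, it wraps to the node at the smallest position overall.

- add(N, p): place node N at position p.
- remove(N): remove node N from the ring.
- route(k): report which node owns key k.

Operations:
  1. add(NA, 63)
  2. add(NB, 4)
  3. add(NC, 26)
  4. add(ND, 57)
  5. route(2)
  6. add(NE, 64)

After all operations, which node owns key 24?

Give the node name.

Op 1: add NA@63 -> ring=[63:NA]
Op 2: add NB@4 -> ring=[4:NB,63:NA]
Op 3: add NC@26 -> ring=[4:NB,26:NC,63:NA]
Op 4: add ND@57 -> ring=[4:NB,26:NC,57:ND,63:NA]
Op 5: route key 2: smallest pos >= 2 is 4 -> NB
Op 6: add NE@64 -> ring=[4:NB,26:NC,57:ND,63:NA,64:NE]
Final route key 24: smallest pos >= 24 is 26 -> NC

Answer: NC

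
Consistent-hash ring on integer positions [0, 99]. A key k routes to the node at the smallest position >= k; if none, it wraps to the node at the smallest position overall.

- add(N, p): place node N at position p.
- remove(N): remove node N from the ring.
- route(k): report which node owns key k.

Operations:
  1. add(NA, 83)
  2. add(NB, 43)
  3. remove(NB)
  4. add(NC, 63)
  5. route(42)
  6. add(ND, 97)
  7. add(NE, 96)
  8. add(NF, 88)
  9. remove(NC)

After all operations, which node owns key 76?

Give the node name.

Answer: NA

Derivation:
Op 1: add NA@83 -> ring=[83:NA]
Op 2: add NB@43 -> ring=[43:NB,83:NA]
Op 3: remove NB -> ring=[83:NA]
Op 4: add NC@63 -> ring=[63:NC,83:NA]
Op 5: route key 42: smallest pos >= 42 is 63 -> NC
Op 6: add ND@97 -> ring=[63:NC,83:NA,97:ND]
Op 7: add NE@96 -> ring=[63:NC,83:NA,96:NE,97:ND]
Op 8: add NF@88 -> ring=[63:NC,83:NA,88:NF,96:NE,97:ND]
Op 9: remove NC -> ring=[83:NA,88:NF,96:NE,97:ND]
Final route key 76: smallest pos >= 76 is 83 -> NA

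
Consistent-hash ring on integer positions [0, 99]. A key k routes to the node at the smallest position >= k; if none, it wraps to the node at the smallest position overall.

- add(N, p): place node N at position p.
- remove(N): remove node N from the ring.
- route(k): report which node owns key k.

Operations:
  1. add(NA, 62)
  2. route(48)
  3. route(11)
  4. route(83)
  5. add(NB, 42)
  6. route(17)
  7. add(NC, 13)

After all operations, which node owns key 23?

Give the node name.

Op 1: add NA@62 -> ring=[62:NA]
Op 2: route key 48: smallest pos >= 48 is 62 -> NA
Op 3: route key 11: smallest pos >= 11 is 62 -> NA
Op 4: route key 83: none >= 83, wrap to smallest pos 62 -> NA
Op 5: add NB@42 -> ring=[42:NB,62:NA]
Op 6: route key 17: smallest pos >= 17 is 42 -> NB
Op 7: add NC@13 -> ring=[13:NC,42:NB,62:NA]
Final route key 23: smallest pos >= 23 is 42 -> NB

Answer: NB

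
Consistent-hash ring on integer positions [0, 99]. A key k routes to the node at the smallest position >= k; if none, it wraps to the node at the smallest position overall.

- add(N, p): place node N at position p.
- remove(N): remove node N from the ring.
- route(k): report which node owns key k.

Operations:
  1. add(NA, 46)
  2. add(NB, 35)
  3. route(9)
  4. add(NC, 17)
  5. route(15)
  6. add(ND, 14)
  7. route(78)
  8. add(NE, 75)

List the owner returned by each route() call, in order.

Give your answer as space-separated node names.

Answer: NB NC ND

Derivation:
Op 1: add NA@46 -> ring=[46:NA]
Op 2: add NB@35 -> ring=[35:NB,46:NA]
Op 3: route key 9: smallest pos >= 9 is 35 -> NB
Op 4: add NC@17 -> ring=[17:NC,35:NB,46:NA]
Op 5: route key 15: smallest pos >= 15 is 17 -> NC
Op 6: add ND@14 -> ring=[14:ND,17:NC,35:NB,46:NA]
Op 7: route key 78: none >= 78, wrap to smallest pos 14 -> ND
Op 8: add NE@75 -> ring=[14:ND,17:NC,35:NB,46:NA,75:NE]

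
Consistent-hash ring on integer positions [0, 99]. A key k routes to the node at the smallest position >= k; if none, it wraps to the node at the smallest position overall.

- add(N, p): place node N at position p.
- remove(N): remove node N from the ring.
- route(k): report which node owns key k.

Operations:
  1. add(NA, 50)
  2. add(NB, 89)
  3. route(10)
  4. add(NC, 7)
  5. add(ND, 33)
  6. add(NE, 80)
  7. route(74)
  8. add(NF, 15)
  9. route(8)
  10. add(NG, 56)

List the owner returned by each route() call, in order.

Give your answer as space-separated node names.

Op 1: add NA@50 -> ring=[50:NA]
Op 2: add NB@89 -> ring=[50:NA,89:NB]
Op 3: route key 10: smallest pos >= 10 is 50 -> NA
Op 4: add NC@7 -> ring=[7:NC,50:NA,89:NB]
Op 5: add ND@33 -> ring=[7:NC,33:ND,50:NA,89:NB]
Op 6: add NE@80 -> ring=[7:NC,33:ND,50:NA,80:NE,89:NB]
Op 7: route key 74: smallest pos >= 74 is 80 -> NE
Op 8: add NF@15 -> ring=[7:NC,15:NF,33:ND,50:NA,80:NE,89:NB]
Op 9: route key 8: smallest pos >= 8 is 15 -> NF
Op 10: add NG@56 -> ring=[7:NC,15:NF,33:ND,50:NA,56:NG,80:NE,89:NB]

Answer: NA NE NF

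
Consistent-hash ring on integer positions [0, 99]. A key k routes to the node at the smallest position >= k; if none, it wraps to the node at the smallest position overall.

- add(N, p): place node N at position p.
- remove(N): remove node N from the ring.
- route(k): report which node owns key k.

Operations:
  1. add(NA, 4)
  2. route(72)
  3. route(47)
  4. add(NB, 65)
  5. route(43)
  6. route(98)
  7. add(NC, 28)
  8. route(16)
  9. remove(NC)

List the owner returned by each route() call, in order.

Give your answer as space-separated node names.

Op 1: add NA@4 -> ring=[4:NA]
Op 2: route key 72: none >= 72, wrap to smallest pos 4 -> NA
Op 3: route key 47: none >= 47, wrap to smallest pos 4 -> NA
Op 4: add NB@65 -> ring=[4:NA,65:NB]
Op 5: route key 43: smallest pos >= 43 is 65 -> NB
Op 6: route key 98: none >= 98, wrap to smallest pos 4 -> NA
Op 7: add NC@28 -> ring=[4:NA,28:NC,65:NB]
Op 8: route key 16: smallest pos >= 16 is 28 -> NC
Op 9: remove NC -> ring=[4:NA,65:NB]

Answer: NA NA NB NA NC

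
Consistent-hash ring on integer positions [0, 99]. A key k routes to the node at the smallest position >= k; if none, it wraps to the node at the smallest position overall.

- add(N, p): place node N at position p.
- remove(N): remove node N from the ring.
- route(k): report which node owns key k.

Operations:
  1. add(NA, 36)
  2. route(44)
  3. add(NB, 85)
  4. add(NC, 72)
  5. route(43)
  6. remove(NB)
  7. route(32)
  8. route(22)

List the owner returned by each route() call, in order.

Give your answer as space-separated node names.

Answer: NA NC NA NA

Derivation:
Op 1: add NA@36 -> ring=[36:NA]
Op 2: route key 44: none >= 44, wrap to smallest pos 36 -> NA
Op 3: add NB@85 -> ring=[36:NA,85:NB]
Op 4: add NC@72 -> ring=[36:NA,72:NC,85:NB]
Op 5: route key 43: smallest pos >= 43 is 72 -> NC
Op 6: remove NB -> ring=[36:NA,72:NC]
Op 7: route key 32: smallest pos >= 32 is 36 -> NA
Op 8: route key 22: smallest pos >= 22 is 36 -> NA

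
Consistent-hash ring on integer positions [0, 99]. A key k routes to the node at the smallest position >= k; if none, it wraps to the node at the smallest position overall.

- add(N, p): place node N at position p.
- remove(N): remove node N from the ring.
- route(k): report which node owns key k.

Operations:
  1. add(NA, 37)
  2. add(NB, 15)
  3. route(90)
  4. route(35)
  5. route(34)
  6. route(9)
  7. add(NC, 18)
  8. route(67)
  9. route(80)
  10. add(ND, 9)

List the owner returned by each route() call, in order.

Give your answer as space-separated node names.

Op 1: add NA@37 -> ring=[37:NA]
Op 2: add NB@15 -> ring=[15:NB,37:NA]
Op 3: route key 90: none >= 90, wrap to smallest pos 15 -> NB
Op 4: route key 35: smallest pos >= 35 is 37 -> NA
Op 5: route key 34: smallest pos >= 34 is 37 -> NA
Op 6: route key 9: smallest pos >= 9 is 15 -> NB
Op 7: add NC@18 -> ring=[15:NB,18:NC,37:NA]
Op 8: route key 67: none >= 67, wrap to smallest pos 15 -> NB
Op 9: route key 80: none >= 80, wrap to smallest pos 15 -> NB
Op 10: add ND@9 -> ring=[9:ND,15:NB,18:NC,37:NA]

Answer: NB NA NA NB NB NB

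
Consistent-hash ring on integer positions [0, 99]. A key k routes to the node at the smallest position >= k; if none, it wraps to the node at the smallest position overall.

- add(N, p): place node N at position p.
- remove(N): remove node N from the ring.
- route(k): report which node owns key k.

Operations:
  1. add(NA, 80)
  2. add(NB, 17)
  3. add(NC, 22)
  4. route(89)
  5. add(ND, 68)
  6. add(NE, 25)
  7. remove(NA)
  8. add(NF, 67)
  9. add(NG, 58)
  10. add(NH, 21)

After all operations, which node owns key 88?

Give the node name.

Answer: NB

Derivation:
Op 1: add NA@80 -> ring=[80:NA]
Op 2: add NB@17 -> ring=[17:NB,80:NA]
Op 3: add NC@22 -> ring=[17:NB,22:NC,80:NA]
Op 4: route key 89: none >= 89, wrap to smallest pos 17 -> NB
Op 5: add ND@68 -> ring=[17:NB,22:NC,68:ND,80:NA]
Op 6: add NE@25 -> ring=[17:NB,22:NC,25:NE,68:ND,80:NA]
Op 7: remove NA -> ring=[17:NB,22:NC,25:NE,68:ND]
Op 8: add NF@67 -> ring=[17:NB,22:NC,25:NE,67:NF,68:ND]
Op 9: add NG@58 -> ring=[17:NB,22:NC,25:NE,58:NG,67:NF,68:ND]
Op 10: add NH@21 -> ring=[17:NB,21:NH,22:NC,25:NE,58:NG,67:NF,68:ND]
Final route key 88: none >= 88, wrap to smallest pos 17 -> NB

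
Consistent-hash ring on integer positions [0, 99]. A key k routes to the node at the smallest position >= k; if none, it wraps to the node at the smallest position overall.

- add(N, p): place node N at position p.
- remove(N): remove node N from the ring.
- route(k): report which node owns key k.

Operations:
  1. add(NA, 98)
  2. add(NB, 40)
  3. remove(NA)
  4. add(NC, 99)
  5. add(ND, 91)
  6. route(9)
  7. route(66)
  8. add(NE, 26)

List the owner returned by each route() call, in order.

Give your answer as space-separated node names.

Op 1: add NA@98 -> ring=[98:NA]
Op 2: add NB@40 -> ring=[40:NB,98:NA]
Op 3: remove NA -> ring=[40:NB]
Op 4: add NC@99 -> ring=[40:NB,99:NC]
Op 5: add ND@91 -> ring=[40:NB,91:ND,99:NC]
Op 6: route key 9: smallest pos >= 9 is 40 -> NB
Op 7: route key 66: smallest pos >= 66 is 91 -> ND
Op 8: add NE@26 -> ring=[26:NE,40:NB,91:ND,99:NC]

Answer: NB ND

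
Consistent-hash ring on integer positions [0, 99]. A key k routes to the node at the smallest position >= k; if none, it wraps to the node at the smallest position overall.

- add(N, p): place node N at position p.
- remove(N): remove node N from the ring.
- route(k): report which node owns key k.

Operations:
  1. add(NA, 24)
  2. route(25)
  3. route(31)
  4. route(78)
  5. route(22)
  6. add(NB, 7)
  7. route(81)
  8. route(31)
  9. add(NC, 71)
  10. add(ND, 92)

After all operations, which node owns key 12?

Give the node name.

Answer: NA

Derivation:
Op 1: add NA@24 -> ring=[24:NA]
Op 2: route key 25: none >= 25, wrap to smallest pos 24 -> NA
Op 3: route key 31: none >= 31, wrap to smallest pos 24 -> NA
Op 4: route key 78: none >= 78, wrap to smallest pos 24 -> NA
Op 5: route key 22: smallest pos >= 22 is 24 -> NA
Op 6: add NB@7 -> ring=[7:NB,24:NA]
Op 7: route key 81: none >= 81, wrap to smallest pos 7 -> NB
Op 8: route key 31: none >= 31, wrap to smallest pos 7 -> NB
Op 9: add NC@71 -> ring=[7:NB,24:NA,71:NC]
Op 10: add ND@92 -> ring=[7:NB,24:NA,71:NC,92:ND]
Final route key 12: smallest pos >= 12 is 24 -> NA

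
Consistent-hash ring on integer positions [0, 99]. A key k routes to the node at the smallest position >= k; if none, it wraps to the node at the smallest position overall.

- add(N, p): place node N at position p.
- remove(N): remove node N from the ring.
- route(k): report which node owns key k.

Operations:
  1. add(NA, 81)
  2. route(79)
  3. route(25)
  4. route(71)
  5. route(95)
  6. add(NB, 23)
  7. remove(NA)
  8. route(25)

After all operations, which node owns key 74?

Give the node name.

Answer: NB

Derivation:
Op 1: add NA@81 -> ring=[81:NA]
Op 2: route key 79: smallest pos >= 79 is 81 -> NA
Op 3: route key 25: smallest pos >= 25 is 81 -> NA
Op 4: route key 71: smallest pos >= 71 is 81 -> NA
Op 5: route key 95: none >= 95, wrap to smallest pos 81 -> NA
Op 6: add NB@23 -> ring=[23:NB,81:NA]
Op 7: remove NA -> ring=[23:NB]
Op 8: route key 25: none >= 25, wrap to smallest pos 23 -> NB
Final route key 74: none >= 74, wrap to smallest pos 23 -> NB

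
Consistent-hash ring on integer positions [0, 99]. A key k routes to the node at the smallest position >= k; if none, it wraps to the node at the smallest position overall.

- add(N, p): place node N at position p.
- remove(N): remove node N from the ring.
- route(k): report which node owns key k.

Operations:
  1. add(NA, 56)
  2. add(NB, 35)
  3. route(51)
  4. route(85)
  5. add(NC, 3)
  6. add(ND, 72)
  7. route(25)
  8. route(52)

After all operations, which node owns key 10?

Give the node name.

Op 1: add NA@56 -> ring=[56:NA]
Op 2: add NB@35 -> ring=[35:NB,56:NA]
Op 3: route key 51: smallest pos >= 51 is 56 -> NA
Op 4: route key 85: none >= 85, wrap to smallest pos 35 -> NB
Op 5: add NC@3 -> ring=[3:NC,35:NB,56:NA]
Op 6: add ND@72 -> ring=[3:NC,35:NB,56:NA,72:ND]
Op 7: route key 25: smallest pos >= 25 is 35 -> NB
Op 8: route key 52: smallest pos >= 52 is 56 -> NA
Final route key 10: smallest pos >= 10 is 35 -> NB

Answer: NB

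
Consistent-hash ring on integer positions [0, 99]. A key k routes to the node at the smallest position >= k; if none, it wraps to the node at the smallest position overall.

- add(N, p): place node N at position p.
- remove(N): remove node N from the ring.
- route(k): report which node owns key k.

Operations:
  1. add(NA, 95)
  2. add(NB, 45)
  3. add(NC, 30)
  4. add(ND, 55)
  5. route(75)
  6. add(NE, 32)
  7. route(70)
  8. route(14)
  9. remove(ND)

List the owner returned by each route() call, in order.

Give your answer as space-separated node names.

Answer: NA NA NC

Derivation:
Op 1: add NA@95 -> ring=[95:NA]
Op 2: add NB@45 -> ring=[45:NB,95:NA]
Op 3: add NC@30 -> ring=[30:NC,45:NB,95:NA]
Op 4: add ND@55 -> ring=[30:NC,45:NB,55:ND,95:NA]
Op 5: route key 75: smallest pos >= 75 is 95 -> NA
Op 6: add NE@32 -> ring=[30:NC,32:NE,45:NB,55:ND,95:NA]
Op 7: route key 70: smallest pos >= 70 is 95 -> NA
Op 8: route key 14: smallest pos >= 14 is 30 -> NC
Op 9: remove ND -> ring=[30:NC,32:NE,45:NB,95:NA]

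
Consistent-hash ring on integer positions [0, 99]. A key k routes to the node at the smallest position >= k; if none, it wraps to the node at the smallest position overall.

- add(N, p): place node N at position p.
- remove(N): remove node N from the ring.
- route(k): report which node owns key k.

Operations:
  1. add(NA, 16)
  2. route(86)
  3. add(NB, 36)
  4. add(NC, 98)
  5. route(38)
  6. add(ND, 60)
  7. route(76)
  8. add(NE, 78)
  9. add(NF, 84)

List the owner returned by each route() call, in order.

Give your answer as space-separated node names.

Answer: NA NC NC

Derivation:
Op 1: add NA@16 -> ring=[16:NA]
Op 2: route key 86: none >= 86, wrap to smallest pos 16 -> NA
Op 3: add NB@36 -> ring=[16:NA,36:NB]
Op 4: add NC@98 -> ring=[16:NA,36:NB,98:NC]
Op 5: route key 38: smallest pos >= 38 is 98 -> NC
Op 6: add ND@60 -> ring=[16:NA,36:NB,60:ND,98:NC]
Op 7: route key 76: smallest pos >= 76 is 98 -> NC
Op 8: add NE@78 -> ring=[16:NA,36:NB,60:ND,78:NE,98:NC]
Op 9: add NF@84 -> ring=[16:NA,36:NB,60:ND,78:NE,84:NF,98:NC]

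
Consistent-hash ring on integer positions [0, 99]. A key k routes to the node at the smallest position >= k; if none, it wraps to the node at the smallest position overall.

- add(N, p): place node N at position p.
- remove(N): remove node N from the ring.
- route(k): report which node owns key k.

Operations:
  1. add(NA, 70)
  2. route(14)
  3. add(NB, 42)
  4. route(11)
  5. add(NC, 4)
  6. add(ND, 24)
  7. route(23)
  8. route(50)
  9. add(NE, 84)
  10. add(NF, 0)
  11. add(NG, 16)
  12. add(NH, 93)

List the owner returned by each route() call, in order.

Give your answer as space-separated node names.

Op 1: add NA@70 -> ring=[70:NA]
Op 2: route key 14: smallest pos >= 14 is 70 -> NA
Op 3: add NB@42 -> ring=[42:NB,70:NA]
Op 4: route key 11: smallest pos >= 11 is 42 -> NB
Op 5: add NC@4 -> ring=[4:NC,42:NB,70:NA]
Op 6: add ND@24 -> ring=[4:NC,24:ND,42:NB,70:NA]
Op 7: route key 23: smallest pos >= 23 is 24 -> ND
Op 8: route key 50: smallest pos >= 50 is 70 -> NA
Op 9: add NE@84 -> ring=[4:NC,24:ND,42:NB,70:NA,84:NE]
Op 10: add NF@0 -> ring=[0:NF,4:NC,24:ND,42:NB,70:NA,84:NE]
Op 11: add NG@16 -> ring=[0:NF,4:NC,16:NG,24:ND,42:NB,70:NA,84:NE]
Op 12: add NH@93 -> ring=[0:NF,4:NC,16:NG,24:ND,42:NB,70:NA,84:NE,93:NH]

Answer: NA NB ND NA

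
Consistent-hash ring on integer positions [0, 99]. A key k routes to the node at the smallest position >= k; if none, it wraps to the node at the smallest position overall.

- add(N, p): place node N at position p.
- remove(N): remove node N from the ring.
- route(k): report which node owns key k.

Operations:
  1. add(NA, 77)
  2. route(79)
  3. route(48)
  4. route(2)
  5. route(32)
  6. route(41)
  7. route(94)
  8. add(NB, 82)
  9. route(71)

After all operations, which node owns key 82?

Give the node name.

Answer: NB

Derivation:
Op 1: add NA@77 -> ring=[77:NA]
Op 2: route key 79: none >= 79, wrap to smallest pos 77 -> NA
Op 3: route key 48: smallest pos >= 48 is 77 -> NA
Op 4: route key 2: smallest pos >= 2 is 77 -> NA
Op 5: route key 32: smallest pos >= 32 is 77 -> NA
Op 6: route key 41: smallest pos >= 41 is 77 -> NA
Op 7: route key 94: none >= 94, wrap to smallest pos 77 -> NA
Op 8: add NB@82 -> ring=[77:NA,82:NB]
Op 9: route key 71: smallest pos >= 71 is 77 -> NA
Final route key 82: smallest pos >= 82 is 82 -> NB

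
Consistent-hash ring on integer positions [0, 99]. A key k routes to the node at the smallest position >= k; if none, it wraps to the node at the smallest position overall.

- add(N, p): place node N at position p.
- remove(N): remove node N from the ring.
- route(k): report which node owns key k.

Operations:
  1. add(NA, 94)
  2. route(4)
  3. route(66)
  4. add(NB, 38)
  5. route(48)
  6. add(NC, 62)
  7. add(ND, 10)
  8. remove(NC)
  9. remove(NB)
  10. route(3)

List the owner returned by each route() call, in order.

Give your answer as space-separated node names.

Answer: NA NA NA ND

Derivation:
Op 1: add NA@94 -> ring=[94:NA]
Op 2: route key 4: smallest pos >= 4 is 94 -> NA
Op 3: route key 66: smallest pos >= 66 is 94 -> NA
Op 4: add NB@38 -> ring=[38:NB,94:NA]
Op 5: route key 48: smallest pos >= 48 is 94 -> NA
Op 6: add NC@62 -> ring=[38:NB,62:NC,94:NA]
Op 7: add ND@10 -> ring=[10:ND,38:NB,62:NC,94:NA]
Op 8: remove NC -> ring=[10:ND,38:NB,94:NA]
Op 9: remove NB -> ring=[10:ND,94:NA]
Op 10: route key 3: smallest pos >= 3 is 10 -> ND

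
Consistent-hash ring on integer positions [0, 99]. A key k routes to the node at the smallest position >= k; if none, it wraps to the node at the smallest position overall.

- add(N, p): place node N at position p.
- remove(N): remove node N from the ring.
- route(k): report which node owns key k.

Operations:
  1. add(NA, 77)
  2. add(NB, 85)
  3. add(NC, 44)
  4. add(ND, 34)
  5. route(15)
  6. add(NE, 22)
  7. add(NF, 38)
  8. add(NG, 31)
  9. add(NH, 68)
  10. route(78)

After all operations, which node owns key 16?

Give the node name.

Op 1: add NA@77 -> ring=[77:NA]
Op 2: add NB@85 -> ring=[77:NA,85:NB]
Op 3: add NC@44 -> ring=[44:NC,77:NA,85:NB]
Op 4: add ND@34 -> ring=[34:ND,44:NC,77:NA,85:NB]
Op 5: route key 15: smallest pos >= 15 is 34 -> ND
Op 6: add NE@22 -> ring=[22:NE,34:ND,44:NC,77:NA,85:NB]
Op 7: add NF@38 -> ring=[22:NE,34:ND,38:NF,44:NC,77:NA,85:NB]
Op 8: add NG@31 -> ring=[22:NE,31:NG,34:ND,38:NF,44:NC,77:NA,85:NB]
Op 9: add NH@68 -> ring=[22:NE,31:NG,34:ND,38:NF,44:NC,68:NH,77:NA,85:NB]
Op 10: route key 78: smallest pos >= 78 is 85 -> NB
Final route key 16: smallest pos >= 16 is 22 -> NE

Answer: NE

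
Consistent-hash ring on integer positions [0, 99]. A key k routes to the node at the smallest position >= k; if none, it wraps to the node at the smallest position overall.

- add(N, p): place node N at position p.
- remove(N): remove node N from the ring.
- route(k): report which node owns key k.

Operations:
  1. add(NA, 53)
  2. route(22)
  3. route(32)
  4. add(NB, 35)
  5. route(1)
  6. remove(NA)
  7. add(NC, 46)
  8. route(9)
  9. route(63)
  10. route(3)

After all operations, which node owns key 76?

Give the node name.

Answer: NB

Derivation:
Op 1: add NA@53 -> ring=[53:NA]
Op 2: route key 22: smallest pos >= 22 is 53 -> NA
Op 3: route key 32: smallest pos >= 32 is 53 -> NA
Op 4: add NB@35 -> ring=[35:NB,53:NA]
Op 5: route key 1: smallest pos >= 1 is 35 -> NB
Op 6: remove NA -> ring=[35:NB]
Op 7: add NC@46 -> ring=[35:NB,46:NC]
Op 8: route key 9: smallest pos >= 9 is 35 -> NB
Op 9: route key 63: none >= 63, wrap to smallest pos 35 -> NB
Op 10: route key 3: smallest pos >= 3 is 35 -> NB
Final route key 76: none >= 76, wrap to smallest pos 35 -> NB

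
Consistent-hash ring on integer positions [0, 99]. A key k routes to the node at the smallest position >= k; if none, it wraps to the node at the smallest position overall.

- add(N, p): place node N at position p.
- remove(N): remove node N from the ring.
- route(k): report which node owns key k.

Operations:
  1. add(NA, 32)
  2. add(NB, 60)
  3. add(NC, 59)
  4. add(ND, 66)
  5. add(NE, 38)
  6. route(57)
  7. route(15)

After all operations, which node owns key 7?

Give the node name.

Op 1: add NA@32 -> ring=[32:NA]
Op 2: add NB@60 -> ring=[32:NA,60:NB]
Op 3: add NC@59 -> ring=[32:NA,59:NC,60:NB]
Op 4: add ND@66 -> ring=[32:NA,59:NC,60:NB,66:ND]
Op 5: add NE@38 -> ring=[32:NA,38:NE,59:NC,60:NB,66:ND]
Op 6: route key 57: smallest pos >= 57 is 59 -> NC
Op 7: route key 15: smallest pos >= 15 is 32 -> NA
Final route key 7: smallest pos >= 7 is 32 -> NA

Answer: NA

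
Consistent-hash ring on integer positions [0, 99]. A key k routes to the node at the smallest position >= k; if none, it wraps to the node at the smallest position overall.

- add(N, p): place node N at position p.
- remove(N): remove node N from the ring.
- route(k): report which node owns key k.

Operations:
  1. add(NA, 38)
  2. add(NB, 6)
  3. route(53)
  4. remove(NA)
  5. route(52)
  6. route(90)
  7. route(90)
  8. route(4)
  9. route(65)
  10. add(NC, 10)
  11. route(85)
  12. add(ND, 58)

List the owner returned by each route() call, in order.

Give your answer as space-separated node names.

Answer: NB NB NB NB NB NB NB

Derivation:
Op 1: add NA@38 -> ring=[38:NA]
Op 2: add NB@6 -> ring=[6:NB,38:NA]
Op 3: route key 53: none >= 53, wrap to smallest pos 6 -> NB
Op 4: remove NA -> ring=[6:NB]
Op 5: route key 52: none >= 52, wrap to smallest pos 6 -> NB
Op 6: route key 90: none >= 90, wrap to smallest pos 6 -> NB
Op 7: route key 90: none >= 90, wrap to smallest pos 6 -> NB
Op 8: route key 4: smallest pos >= 4 is 6 -> NB
Op 9: route key 65: none >= 65, wrap to smallest pos 6 -> NB
Op 10: add NC@10 -> ring=[6:NB,10:NC]
Op 11: route key 85: none >= 85, wrap to smallest pos 6 -> NB
Op 12: add ND@58 -> ring=[6:NB,10:NC,58:ND]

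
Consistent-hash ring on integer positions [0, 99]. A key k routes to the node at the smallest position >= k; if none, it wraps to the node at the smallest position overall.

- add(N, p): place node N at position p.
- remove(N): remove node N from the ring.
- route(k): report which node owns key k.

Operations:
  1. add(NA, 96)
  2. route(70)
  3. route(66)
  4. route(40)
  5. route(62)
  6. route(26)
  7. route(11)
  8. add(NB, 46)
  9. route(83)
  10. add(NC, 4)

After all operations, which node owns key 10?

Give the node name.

Op 1: add NA@96 -> ring=[96:NA]
Op 2: route key 70: smallest pos >= 70 is 96 -> NA
Op 3: route key 66: smallest pos >= 66 is 96 -> NA
Op 4: route key 40: smallest pos >= 40 is 96 -> NA
Op 5: route key 62: smallest pos >= 62 is 96 -> NA
Op 6: route key 26: smallest pos >= 26 is 96 -> NA
Op 7: route key 11: smallest pos >= 11 is 96 -> NA
Op 8: add NB@46 -> ring=[46:NB,96:NA]
Op 9: route key 83: smallest pos >= 83 is 96 -> NA
Op 10: add NC@4 -> ring=[4:NC,46:NB,96:NA]
Final route key 10: smallest pos >= 10 is 46 -> NB

Answer: NB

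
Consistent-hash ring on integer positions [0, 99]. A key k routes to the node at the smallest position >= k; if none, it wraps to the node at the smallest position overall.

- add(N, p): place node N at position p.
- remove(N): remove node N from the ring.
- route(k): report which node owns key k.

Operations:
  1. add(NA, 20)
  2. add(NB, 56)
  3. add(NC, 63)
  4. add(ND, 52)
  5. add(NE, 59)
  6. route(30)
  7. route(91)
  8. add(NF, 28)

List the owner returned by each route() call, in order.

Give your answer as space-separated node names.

Op 1: add NA@20 -> ring=[20:NA]
Op 2: add NB@56 -> ring=[20:NA,56:NB]
Op 3: add NC@63 -> ring=[20:NA,56:NB,63:NC]
Op 4: add ND@52 -> ring=[20:NA,52:ND,56:NB,63:NC]
Op 5: add NE@59 -> ring=[20:NA,52:ND,56:NB,59:NE,63:NC]
Op 6: route key 30: smallest pos >= 30 is 52 -> ND
Op 7: route key 91: none >= 91, wrap to smallest pos 20 -> NA
Op 8: add NF@28 -> ring=[20:NA,28:NF,52:ND,56:NB,59:NE,63:NC]

Answer: ND NA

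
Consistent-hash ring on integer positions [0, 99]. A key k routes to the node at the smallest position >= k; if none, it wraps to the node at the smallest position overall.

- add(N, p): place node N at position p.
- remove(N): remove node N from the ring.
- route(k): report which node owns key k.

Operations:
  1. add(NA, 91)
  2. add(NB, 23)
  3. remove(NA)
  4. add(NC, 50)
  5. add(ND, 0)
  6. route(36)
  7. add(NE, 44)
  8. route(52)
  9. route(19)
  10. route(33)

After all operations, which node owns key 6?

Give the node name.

Answer: NB

Derivation:
Op 1: add NA@91 -> ring=[91:NA]
Op 2: add NB@23 -> ring=[23:NB,91:NA]
Op 3: remove NA -> ring=[23:NB]
Op 4: add NC@50 -> ring=[23:NB,50:NC]
Op 5: add ND@0 -> ring=[0:ND,23:NB,50:NC]
Op 6: route key 36: smallest pos >= 36 is 50 -> NC
Op 7: add NE@44 -> ring=[0:ND,23:NB,44:NE,50:NC]
Op 8: route key 52: none >= 52, wrap to smallest pos 0 -> ND
Op 9: route key 19: smallest pos >= 19 is 23 -> NB
Op 10: route key 33: smallest pos >= 33 is 44 -> NE
Final route key 6: smallest pos >= 6 is 23 -> NB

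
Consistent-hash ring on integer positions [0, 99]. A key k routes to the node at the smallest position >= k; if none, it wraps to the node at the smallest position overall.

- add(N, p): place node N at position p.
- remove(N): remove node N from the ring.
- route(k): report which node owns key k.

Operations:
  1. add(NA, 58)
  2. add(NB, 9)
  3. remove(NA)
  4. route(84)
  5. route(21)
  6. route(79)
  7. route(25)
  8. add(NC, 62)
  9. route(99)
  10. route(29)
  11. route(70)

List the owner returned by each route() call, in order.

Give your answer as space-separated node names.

Op 1: add NA@58 -> ring=[58:NA]
Op 2: add NB@9 -> ring=[9:NB,58:NA]
Op 3: remove NA -> ring=[9:NB]
Op 4: route key 84: none >= 84, wrap to smallest pos 9 -> NB
Op 5: route key 21: none >= 21, wrap to smallest pos 9 -> NB
Op 6: route key 79: none >= 79, wrap to smallest pos 9 -> NB
Op 7: route key 25: none >= 25, wrap to smallest pos 9 -> NB
Op 8: add NC@62 -> ring=[9:NB,62:NC]
Op 9: route key 99: none >= 99, wrap to smallest pos 9 -> NB
Op 10: route key 29: smallest pos >= 29 is 62 -> NC
Op 11: route key 70: none >= 70, wrap to smallest pos 9 -> NB

Answer: NB NB NB NB NB NC NB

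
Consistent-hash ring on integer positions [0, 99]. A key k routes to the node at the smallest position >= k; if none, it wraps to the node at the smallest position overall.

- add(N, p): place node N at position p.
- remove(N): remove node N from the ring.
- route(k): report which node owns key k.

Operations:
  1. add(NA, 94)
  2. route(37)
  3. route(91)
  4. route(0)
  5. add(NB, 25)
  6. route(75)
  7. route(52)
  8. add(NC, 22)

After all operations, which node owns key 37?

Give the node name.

Op 1: add NA@94 -> ring=[94:NA]
Op 2: route key 37: smallest pos >= 37 is 94 -> NA
Op 3: route key 91: smallest pos >= 91 is 94 -> NA
Op 4: route key 0: smallest pos >= 0 is 94 -> NA
Op 5: add NB@25 -> ring=[25:NB,94:NA]
Op 6: route key 75: smallest pos >= 75 is 94 -> NA
Op 7: route key 52: smallest pos >= 52 is 94 -> NA
Op 8: add NC@22 -> ring=[22:NC,25:NB,94:NA]
Final route key 37: smallest pos >= 37 is 94 -> NA

Answer: NA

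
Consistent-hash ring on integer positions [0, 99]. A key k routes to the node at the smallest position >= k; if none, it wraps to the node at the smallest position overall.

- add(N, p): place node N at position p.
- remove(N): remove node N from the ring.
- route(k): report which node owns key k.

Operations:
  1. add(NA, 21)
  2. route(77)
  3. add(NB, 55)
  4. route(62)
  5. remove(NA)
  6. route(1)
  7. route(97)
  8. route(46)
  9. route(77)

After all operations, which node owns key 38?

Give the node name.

Answer: NB

Derivation:
Op 1: add NA@21 -> ring=[21:NA]
Op 2: route key 77: none >= 77, wrap to smallest pos 21 -> NA
Op 3: add NB@55 -> ring=[21:NA,55:NB]
Op 4: route key 62: none >= 62, wrap to smallest pos 21 -> NA
Op 5: remove NA -> ring=[55:NB]
Op 6: route key 1: smallest pos >= 1 is 55 -> NB
Op 7: route key 97: none >= 97, wrap to smallest pos 55 -> NB
Op 8: route key 46: smallest pos >= 46 is 55 -> NB
Op 9: route key 77: none >= 77, wrap to smallest pos 55 -> NB
Final route key 38: smallest pos >= 38 is 55 -> NB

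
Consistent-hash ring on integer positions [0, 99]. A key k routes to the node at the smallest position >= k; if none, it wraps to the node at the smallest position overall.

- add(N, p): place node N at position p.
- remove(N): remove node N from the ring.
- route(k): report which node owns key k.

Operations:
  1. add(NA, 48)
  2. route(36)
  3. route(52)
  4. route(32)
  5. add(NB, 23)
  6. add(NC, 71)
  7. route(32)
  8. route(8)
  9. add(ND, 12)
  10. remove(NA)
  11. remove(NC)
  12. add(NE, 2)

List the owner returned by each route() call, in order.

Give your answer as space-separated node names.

Op 1: add NA@48 -> ring=[48:NA]
Op 2: route key 36: smallest pos >= 36 is 48 -> NA
Op 3: route key 52: none >= 52, wrap to smallest pos 48 -> NA
Op 4: route key 32: smallest pos >= 32 is 48 -> NA
Op 5: add NB@23 -> ring=[23:NB,48:NA]
Op 6: add NC@71 -> ring=[23:NB,48:NA,71:NC]
Op 7: route key 32: smallest pos >= 32 is 48 -> NA
Op 8: route key 8: smallest pos >= 8 is 23 -> NB
Op 9: add ND@12 -> ring=[12:ND,23:NB,48:NA,71:NC]
Op 10: remove NA -> ring=[12:ND,23:NB,71:NC]
Op 11: remove NC -> ring=[12:ND,23:NB]
Op 12: add NE@2 -> ring=[2:NE,12:ND,23:NB]

Answer: NA NA NA NA NB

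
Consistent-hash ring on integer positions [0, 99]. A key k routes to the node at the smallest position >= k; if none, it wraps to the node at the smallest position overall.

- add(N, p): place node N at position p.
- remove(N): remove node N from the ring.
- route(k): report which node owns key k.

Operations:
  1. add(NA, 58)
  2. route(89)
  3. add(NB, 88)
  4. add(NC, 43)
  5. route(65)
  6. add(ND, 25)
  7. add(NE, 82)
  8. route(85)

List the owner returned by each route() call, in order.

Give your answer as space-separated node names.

Answer: NA NB NB

Derivation:
Op 1: add NA@58 -> ring=[58:NA]
Op 2: route key 89: none >= 89, wrap to smallest pos 58 -> NA
Op 3: add NB@88 -> ring=[58:NA,88:NB]
Op 4: add NC@43 -> ring=[43:NC,58:NA,88:NB]
Op 5: route key 65: smallest pos >= 65 is 88 -> NB
Op 6: add ND@25 -> ring=[25:ND,43:NC,58:NA,88:NB]
Op 7: add NE@82 -> ring=[25:ND,43:NC,58:NA,82:NE,88:NB]
Op 8: route key 85: smallest pos >= 85 is 88 -> NB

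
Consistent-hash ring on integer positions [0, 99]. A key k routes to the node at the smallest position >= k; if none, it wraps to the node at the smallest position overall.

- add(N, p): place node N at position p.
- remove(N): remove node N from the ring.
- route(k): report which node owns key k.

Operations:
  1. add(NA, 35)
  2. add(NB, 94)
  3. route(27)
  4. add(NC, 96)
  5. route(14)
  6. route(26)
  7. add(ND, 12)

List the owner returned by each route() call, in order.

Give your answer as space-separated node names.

Answer: NA NA NA

Derivation:
Op 1: add NA@35 -> ring=[35:NA]
Op 2: add NB@94 -> ring=[35:NA,94:NB]
Op 3: route key 27: smallest pos >= 27 is 35 -> NA
Op 4: add NC@96 -> ring=[35:NA,94:NB,96:NC]
Op 5: route key 14: smallest pos >= 14 is 35 -> NA
Op 6: route key 26: smallest pos >= 26 is 35 -> NA
Op 7: add ND@12 -> ring=[12:ND,35:NA,94:NB,96:NC]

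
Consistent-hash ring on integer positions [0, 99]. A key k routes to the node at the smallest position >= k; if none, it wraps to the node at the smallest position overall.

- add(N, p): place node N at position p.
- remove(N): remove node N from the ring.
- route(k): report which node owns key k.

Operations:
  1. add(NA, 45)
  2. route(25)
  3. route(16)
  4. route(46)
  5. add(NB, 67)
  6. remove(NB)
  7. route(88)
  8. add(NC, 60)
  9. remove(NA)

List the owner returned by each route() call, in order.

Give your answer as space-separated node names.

Op 1: add NA@45 -> ring=[45:NA]
Op 2: route key 25: smallest pos >= 25 is 45 -> NA
Op 3: route key 16: smallest pos >= 16 is 45 -> NA
Op 4: route key 46: none >= 46, wrap to smallest pos 45 -> NA
Op 5: add NB@67 -> ring=[45:NA,67:NB]
Op 6: remove NB -> ring=[45:NA]
Op 7: route key 88: none >= 88, wrap to smallest pos 45 -> NA
Op 8: add NC@60 -> ring=[45:NA,60:NC]
Op 9: remove NA -> ring=[60:NC]

Answer: NA NA NA NA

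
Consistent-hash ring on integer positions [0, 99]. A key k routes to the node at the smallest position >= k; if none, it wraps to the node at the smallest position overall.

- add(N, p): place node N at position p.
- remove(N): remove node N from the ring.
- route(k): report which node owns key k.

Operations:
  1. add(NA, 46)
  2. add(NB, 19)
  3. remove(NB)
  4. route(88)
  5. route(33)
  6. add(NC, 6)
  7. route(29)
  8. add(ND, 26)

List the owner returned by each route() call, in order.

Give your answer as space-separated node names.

Answer: NA NA NA

Derivation:
Op 1: add NA@46 -> ring=[46:NA]
Op 2: add NB@19 -> ring=[19:NB,46:NA]
Op 3: remove NB -> ring=[46:NA]
Op 4: route key 88: none >= 88, wrap to smallest pos 46 -> NA
Op 5: route key 33: smallest pos >= 33 is 46 -> NA
Op 6: add NC@6 -> ring=[6:NC,46:NA]
Op 7: route key 29: smallest pos >= 29 is 46 -> NA
Op 8: add ND@26 -> ring=[6:NC,26:ND,46:NA]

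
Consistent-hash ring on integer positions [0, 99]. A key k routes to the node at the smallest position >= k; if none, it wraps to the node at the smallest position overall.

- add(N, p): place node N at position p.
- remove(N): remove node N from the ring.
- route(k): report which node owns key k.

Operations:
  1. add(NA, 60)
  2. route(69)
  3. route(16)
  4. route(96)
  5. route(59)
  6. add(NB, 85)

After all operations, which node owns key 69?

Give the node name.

Answer: NB

Derivation:
Op 1: add NA@60 -> ring=[60:NA]
Op 2: route key 69: none >= 69, wrap to smallest pos 60 -> NA
Op 3: route key 16: smallest pos >= 16 is 60 -> NA
Op 4: route key 96: none >= 96, wrap to smallest pos 60 -> NA
Op 5: route key 59: smallest pos >= 59 is 60 -> NA
Op 6: add NB@85 -> ring=[60:NA,85:NB]
Final route key 69: smallest pos >= 69 is 85 -> NB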